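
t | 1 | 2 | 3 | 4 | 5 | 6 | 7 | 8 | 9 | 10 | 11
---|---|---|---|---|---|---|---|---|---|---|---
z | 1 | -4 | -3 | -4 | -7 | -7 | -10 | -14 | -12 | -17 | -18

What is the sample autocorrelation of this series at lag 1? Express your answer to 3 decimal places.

0.636

Mean z̄ = (1 − 4 − 3 − 4 − 7 − 7 − 10 − 14 − 12 − 17 − 18)/11 = -8.6364
Numerator Σ_{t=1}^{10}(z_t−z̄)(z_{t+1}−z̄) = 236.7769
Denominator Σ(z_t−z̄)² = 372.5455
r_1 = 236.7769 / 372.5455 = 0.636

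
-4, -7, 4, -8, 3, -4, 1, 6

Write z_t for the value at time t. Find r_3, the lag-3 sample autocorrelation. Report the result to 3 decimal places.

-0.022

Mean z̄ = (-4 − 7 + 4 − 8 + 3 − 4 + 1 + 6)/8 = -1.1250
Deviations from mean: -2.8750, -5.8750, 5.1250, -6.8750, 4.1250, -2.8750, 2.1250, 7.1250
Σ(z_t−z̄)(z_{t+3}−z̄) = (19.7656) + (-24.2344) + (-14.7344) + (-14.6094) + (29.3906) = -4.4219
Denominator Σ(z_t−z̄)² = 196.8750
r_3 = -4.4219 / 196.8750 = -0.022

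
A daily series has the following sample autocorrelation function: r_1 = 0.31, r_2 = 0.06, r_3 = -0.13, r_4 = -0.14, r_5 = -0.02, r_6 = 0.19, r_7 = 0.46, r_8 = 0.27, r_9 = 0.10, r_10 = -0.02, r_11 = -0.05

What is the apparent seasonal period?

The largest autocorrelation is r_7 = 0.46; the remaining lags stay at or below 0.31. The elevated value at lag 1 (0.31), dropping to 0.06 at lag 2, reflects decaying short-term dependence rather than seasonality.
The dominant spike at lag 7 indicates a seasonal period of 7.

7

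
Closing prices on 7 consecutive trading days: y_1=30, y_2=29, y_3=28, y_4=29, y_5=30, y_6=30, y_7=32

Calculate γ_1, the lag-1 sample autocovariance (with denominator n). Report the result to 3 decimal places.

Mean ȳ = (30 + 29 + 28 + 29 + 30 + 30 + 32)/7 = 29.7143
Σ_{t=1}^{6}(y_t−ȳ)(y_{t+1}−ȳ) = 2.7755
γ_1 = 2.7755 / 7 = 0.397

0.397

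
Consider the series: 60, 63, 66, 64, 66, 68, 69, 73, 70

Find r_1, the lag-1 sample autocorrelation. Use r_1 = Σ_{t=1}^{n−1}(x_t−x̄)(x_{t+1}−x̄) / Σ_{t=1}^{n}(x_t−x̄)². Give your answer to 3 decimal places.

0.554

Mean x̄ = (60 + 63 + 66 + 64 + 66 + 68 + 69 + 73 + 70)/9 = 66.5556
Numerator Σ_{t=1}^{8}(x_t−x̄)(x_{t+1}−x̄) = 68.8025
Denominator Σ(x_t−x̄)² = 124.2222
r_1 = 68.8025 / 124.2222 = 0.554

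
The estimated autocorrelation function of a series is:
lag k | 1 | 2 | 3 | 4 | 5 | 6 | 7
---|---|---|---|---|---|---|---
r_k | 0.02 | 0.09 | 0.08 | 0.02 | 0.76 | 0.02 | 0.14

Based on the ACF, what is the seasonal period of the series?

5

The largest autocorrelation is r_5 = 0.76; the remaining lags stay at or below 0.14.
The dominant spike at lag 5 indicates a seasonal period of 5.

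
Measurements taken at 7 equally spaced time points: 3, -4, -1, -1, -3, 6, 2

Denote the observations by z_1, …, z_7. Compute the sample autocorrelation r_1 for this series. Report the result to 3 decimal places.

-0.122

Mean z̄ = (3 − 4 − 1 − 1 − 3 + 6 + 2)/7 = 0.2857
Σ(z_t−z̄)(z_{t+1}−z̄) = (-11.6327) + (5.5102) + (1.6531) + (4.2245) + (-18.7755) + (9.7959) = -9.2245
Denominator Σ(z_t−z̄)² = 75.4286
r_1 = -9.2245 / 75.4286 = -0.122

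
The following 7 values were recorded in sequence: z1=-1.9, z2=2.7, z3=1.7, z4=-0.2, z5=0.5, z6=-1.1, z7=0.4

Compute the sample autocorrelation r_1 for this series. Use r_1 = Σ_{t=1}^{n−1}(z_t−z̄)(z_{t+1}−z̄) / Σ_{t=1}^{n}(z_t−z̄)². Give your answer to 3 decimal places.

-0.212

Mean z̄ = (-1.9 + 2.7 + 1.7 − 0.2 + 0.5 − 1.1 + 0.4)/7 = 0.3000
Σ(z_t−z̄)(z_{t+1}−z̄) = (-5.2800) + (3.3600) + (-0.7000) + (-0.1000) + (-0.2800) + (-0.1400) = -3.1400
Denominator Σ(z_t−z̄)² = 14.8200
r_1 = -3.1400 / 14.8200 = -0.212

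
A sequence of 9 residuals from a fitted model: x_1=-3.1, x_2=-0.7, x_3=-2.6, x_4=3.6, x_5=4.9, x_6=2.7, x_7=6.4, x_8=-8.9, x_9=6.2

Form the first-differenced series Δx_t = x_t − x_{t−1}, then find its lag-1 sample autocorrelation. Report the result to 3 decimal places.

First differences Δx: 2.4, -1.9, 6.2, 1.3, -2.2, 3.7, -15.3, 15.1
Mean of differences = 1.1625
Numerator Σ(Δx_t−Δx̄)(Δx_{t+1}−Δx̄) = -298.7389
Denominator Σ(Δx_t−Δx̄)² = 519.3188
r_1(Δx) = -298.7389 / 519.3188 = -0.575

-0.575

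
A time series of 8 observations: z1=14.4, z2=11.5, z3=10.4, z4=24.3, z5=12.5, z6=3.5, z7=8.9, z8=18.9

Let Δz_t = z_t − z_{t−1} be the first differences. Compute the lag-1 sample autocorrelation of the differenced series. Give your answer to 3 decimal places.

-0.115

First differences Δz: -2.9, -1.1, 13.9, -11.8, -9.0, 5.4, 10.0
Mean of differences = 0.6429
Numerator Σ(Δz_t−Δz̄)(Δz_{t+1}−Δz̄) = -63.2618
Denominator Σ(Δz_t−Δz̄)² = 549.3371
r_1(Δz) = -63.2618 / 549.3371 = -0.115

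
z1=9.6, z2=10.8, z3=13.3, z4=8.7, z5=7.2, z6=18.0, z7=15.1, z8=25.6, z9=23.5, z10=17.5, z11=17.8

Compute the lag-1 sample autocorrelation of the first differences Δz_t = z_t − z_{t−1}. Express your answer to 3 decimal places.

First differences Δz: 1.2, 2.5, -4.6, -1.5, 10.8, -2.9, 10.5, -2.1, -6.0, 0.3
Mean of differences = 0.8200
Numerator Σ(Δz_t−Δz̄)(Δz_{t+1}−Δz̄) = -96.9864
Denominator Σ(Δz_t−Δz̄)² = 300.1760
r_1(Δz) = -96.9864 / 300.1760 = -0.323

-0.323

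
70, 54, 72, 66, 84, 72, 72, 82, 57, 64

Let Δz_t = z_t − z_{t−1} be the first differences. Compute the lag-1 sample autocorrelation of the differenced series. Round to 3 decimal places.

First differences Δz: -16, 18, -6, 18, -12, 0, 10, -25, 7
Mean of differences = -0.6667
Numerator Σ(Δz_t−Δz̄)(Δz_{t+1}−Δz̄) = -1143.4444
Denominator Σ(Δz_t−Δz̄)² = 1854.0000
r_1(Δz) = -1143.4444 / 1854.0000 = -0.617

-0.617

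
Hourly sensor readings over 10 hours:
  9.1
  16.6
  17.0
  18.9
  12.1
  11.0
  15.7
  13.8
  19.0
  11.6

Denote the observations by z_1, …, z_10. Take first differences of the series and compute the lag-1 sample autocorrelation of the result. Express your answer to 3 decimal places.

First differences Δz: 7.5, 0.4, 1.9, -6.8, -1.1, 4.7, -1.9, 5.2, -7.4
Mean of differences = 0.2778
Numerator Σ(Δz_t−Δz̄)(Δz_{t+1}−Δz̄) = -64.8838
Denominator Σ(Δz_t−Δz̄)² = 214.2756
r_1(Δz) = -64.8838 / 214.2756 = -0.303

-0.303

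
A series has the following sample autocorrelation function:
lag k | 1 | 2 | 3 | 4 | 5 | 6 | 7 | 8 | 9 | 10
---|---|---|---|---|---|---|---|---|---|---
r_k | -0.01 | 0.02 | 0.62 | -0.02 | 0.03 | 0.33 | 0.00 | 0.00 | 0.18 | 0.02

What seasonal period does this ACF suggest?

The largest autocorrelation is r_3 = 0.62, with weaker echoes at lags 6 (0.33) and 9 (0.18); the remaining lags stay at or below 0.03.
The dominant spike at lag 3 indicates a seasonal period of 3.

3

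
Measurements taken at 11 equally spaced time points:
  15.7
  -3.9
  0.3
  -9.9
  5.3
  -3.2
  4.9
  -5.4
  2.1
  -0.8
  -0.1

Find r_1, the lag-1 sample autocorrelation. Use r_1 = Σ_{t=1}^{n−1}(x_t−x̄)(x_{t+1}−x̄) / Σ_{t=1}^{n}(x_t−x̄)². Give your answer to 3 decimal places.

-0.408

Mean x̄ = (15.7 − 3.9 + 0.3 − 9.9 + 5.3 − 3.2 + 4.9 − 5.4 + 2.1 − 0.8 − 0.1)/11 = 0.4545
Numerator Σ_{t=1}^{10}(x_t−x̄)(x_{t+1}−x̄) = -185.2684
Denominator Σ(x_t−x̄)² = 454.0873
r_1 = -185.2684 / 454.0873 = -0.408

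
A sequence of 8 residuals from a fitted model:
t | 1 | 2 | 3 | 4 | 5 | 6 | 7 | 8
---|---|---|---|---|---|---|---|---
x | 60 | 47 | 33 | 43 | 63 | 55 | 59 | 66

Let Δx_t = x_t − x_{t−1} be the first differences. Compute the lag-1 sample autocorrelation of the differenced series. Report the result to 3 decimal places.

0.068

First differences Δx: -13, -14, 10, 20, -8, 4, 7
Mean of differences = 0.8571
Numerator Σ(Δx_t−Δx̄)(Δx_{t+1}−Δx̄) = 66.9796
Denominator Σ(Δx_t−Δx̄)² = 988.8571
r_1(Δx) = 66.9796 / 988.8571 = 0.068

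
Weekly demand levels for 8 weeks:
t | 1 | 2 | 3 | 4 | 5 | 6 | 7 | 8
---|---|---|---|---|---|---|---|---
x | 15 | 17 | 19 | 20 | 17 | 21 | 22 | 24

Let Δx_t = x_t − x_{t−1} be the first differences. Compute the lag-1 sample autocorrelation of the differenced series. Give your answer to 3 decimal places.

First differences Δx: 2, 2, 1, -3, 4, 1, 2
Mean of differences = 1.2857
Numerator Σ(Δx_t−Δx̄)(Δx_{t+1}−Δx̄) = -11.0816
Denominator Σ(Δx_t−Δx̄)² = 27.4286
r_1(Δx) = -11.0816 / 27.4286 = -0.404

-0.404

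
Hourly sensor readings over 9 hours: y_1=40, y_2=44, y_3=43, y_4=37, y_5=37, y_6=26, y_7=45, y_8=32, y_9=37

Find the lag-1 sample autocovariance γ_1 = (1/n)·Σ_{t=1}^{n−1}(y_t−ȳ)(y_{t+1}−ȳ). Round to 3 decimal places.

Mean ȳ = (40 + 44 + 43 + 37 + 37 + 26 + 45 + 32 + 37)/9 = 37.8889
Σ_{t=1}^{8}(y_t−ȳ)(y_{t+1}−ȳ) = -70.2346
γ_1 = -70.2346 / 9 = -7.804

-7.804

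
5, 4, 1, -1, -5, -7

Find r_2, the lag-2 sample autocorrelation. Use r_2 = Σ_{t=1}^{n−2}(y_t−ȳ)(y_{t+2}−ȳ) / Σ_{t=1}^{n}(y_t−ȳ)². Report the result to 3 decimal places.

Mean ȳ = (5 + 4 + 1 − 1 − 5 − 7)/6 = -0.5000
Numerator Σ_{t=1}^{4}(y_t−ȳ)(y_{t+2}−ȳ) = 2.5000
Denominator Σ(y_t−ȳ)² = 115.5000
r_2 = 2.5000 / 115.5000 = 0.022

0.022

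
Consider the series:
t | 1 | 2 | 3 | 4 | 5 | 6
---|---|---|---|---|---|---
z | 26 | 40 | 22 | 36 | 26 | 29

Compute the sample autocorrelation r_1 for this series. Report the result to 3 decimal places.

Mean z̄ = (26 + 40 + 22 + 36 + 26 + 29)/6 = 29.8333
Deviations from mean: -3.8333, 10.1667, -7.8333, 6.1667, -3.8333, -0.8333
Σ(z_t−z̄)(z_{t+1}−z̄) = (-38.9722) + (-79.6389) + (-48.3056) + (-23.6389) + (3.1944) = -187.3611
Denominator Σ(z_t−z̄)² = 232.8333
r_1 = -187.3611 / 232.8333 = -0.805

-0.805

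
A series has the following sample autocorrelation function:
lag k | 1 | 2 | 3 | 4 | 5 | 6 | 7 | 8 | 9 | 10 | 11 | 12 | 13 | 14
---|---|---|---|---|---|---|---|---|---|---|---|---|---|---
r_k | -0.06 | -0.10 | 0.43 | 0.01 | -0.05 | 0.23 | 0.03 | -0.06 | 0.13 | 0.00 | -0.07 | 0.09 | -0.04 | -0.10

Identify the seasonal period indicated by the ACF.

The largest autocorrelation is r_3 = 0.43, with a weaker echo at lag 6 (0.23); the remaining lags stay at or below 0.13.
The dominant spike at lag 3 indicates a seasonal period of 3.

3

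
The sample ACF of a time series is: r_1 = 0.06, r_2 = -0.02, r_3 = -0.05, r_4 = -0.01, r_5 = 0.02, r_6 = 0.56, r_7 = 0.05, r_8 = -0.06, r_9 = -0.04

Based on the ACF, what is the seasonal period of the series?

6

The largest autocorrelation is r_6 = 0.56; the remaining lags stay at or below 0.06.
The dominant spike at lag 6 indicates a seasonal period of 6.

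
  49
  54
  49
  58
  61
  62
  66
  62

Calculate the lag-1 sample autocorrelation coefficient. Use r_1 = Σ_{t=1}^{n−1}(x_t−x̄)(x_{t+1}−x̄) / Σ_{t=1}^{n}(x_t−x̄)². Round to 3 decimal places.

Mean x̄ = (49 + 54 + 49 + 58 + 61 + 62 + 66 + 62)/8 = 57.6250
Deviations from mean: -8.6250, -3.6250, -8.6250, 0.3750, 3.3750, 4.3750, 8.3750, 4.3750
Numerator Σ_{t=1}^{7}(x_t−x̄)(x_{t+1}−x̄) = 148.6094
Denominator Σ(x_t−x̄)² = 281.8750
r_1 = 148.6094 / 281.8750 = 0.527

0.527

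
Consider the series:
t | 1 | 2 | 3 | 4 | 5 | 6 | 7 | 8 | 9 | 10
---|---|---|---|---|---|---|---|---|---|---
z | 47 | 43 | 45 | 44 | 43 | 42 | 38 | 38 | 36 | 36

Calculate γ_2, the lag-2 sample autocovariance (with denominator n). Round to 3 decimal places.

6.112

Mean z̄ = (47 + 43 + 45 + 44 + 43 + 42 + 38 + 38 + 36 + 36)/10 = 41.2000
Σ_{t=1}^{8}(z_t−z̄)(z_{t+2}−z̄) = 61.1200
γ_2 = 61.1200 / 10 = 6.112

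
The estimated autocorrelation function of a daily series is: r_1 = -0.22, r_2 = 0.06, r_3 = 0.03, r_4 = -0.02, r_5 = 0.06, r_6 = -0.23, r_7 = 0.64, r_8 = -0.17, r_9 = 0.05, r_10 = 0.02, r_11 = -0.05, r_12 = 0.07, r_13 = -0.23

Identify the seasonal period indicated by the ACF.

The largest autocorrelation is r_7 = 0.64; the remaining lags stay at or below 0.07.
The dominant spike at lag 7 indicates a seasonal period of 7.

7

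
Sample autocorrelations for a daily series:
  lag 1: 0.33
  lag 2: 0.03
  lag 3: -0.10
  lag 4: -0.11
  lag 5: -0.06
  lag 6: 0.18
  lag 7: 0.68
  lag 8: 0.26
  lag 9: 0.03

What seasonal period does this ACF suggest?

7

The largest autocorrelation is r_7 = 0.68; the remaining lags stay at or below 0.33. The elevated value at lag 1 (0.33), dropping to 0.03 at lag 2, reflects decaying short-term dependence rather than seasonality.
The dominant spike at lag 7 indicates a seasonal period of 7.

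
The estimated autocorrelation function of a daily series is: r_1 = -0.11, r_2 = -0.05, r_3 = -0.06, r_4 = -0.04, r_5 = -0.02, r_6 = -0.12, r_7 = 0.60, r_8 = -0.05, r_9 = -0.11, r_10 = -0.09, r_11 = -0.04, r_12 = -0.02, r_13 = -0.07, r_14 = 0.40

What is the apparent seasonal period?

The largest autocorrelation is r_7 = 0.60, with a weaker echo at lag 14 (0.40); the remaining lags stay at or below -0.02.
The dominant spike at lag 7 indicates a seasonal period of 7.

7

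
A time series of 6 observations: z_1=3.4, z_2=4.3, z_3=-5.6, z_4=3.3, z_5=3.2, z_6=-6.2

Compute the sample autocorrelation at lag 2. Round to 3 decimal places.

Mean z̄ = (3.4 + 4.3 − 5.6 + 3.3 + 3.2 − 6.2)/6 = 0.4000
Numerator Σ_{t=1}^{4}(z_t−z̄)(z_{t+2}−z̄) = -42.6300
Denominator Σ(z_t−z̄)² = 120.0200
r_2 = -42.6300 / 120.0200 = -0.355

-0.355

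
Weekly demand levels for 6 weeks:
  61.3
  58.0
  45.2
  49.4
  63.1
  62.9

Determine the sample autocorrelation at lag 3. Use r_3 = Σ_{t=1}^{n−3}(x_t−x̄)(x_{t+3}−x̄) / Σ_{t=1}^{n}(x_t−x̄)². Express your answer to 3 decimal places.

Mean x̄ = (61.3 + 58.0 + 45.2 + 49.4 + 63.1 + 62.9)/6 = 56.6500
Deviations from mean: 4.6500, 1.3500, -11.4500, -7.2500, 6.4500, 6.2500
Σ(x_t−x̄)(x_{t+3}−x̄) = (-33.7125) + (8.7075) + (-71.5625) = -96.5675
Denominator Σ(x_t−x̄)² = 287.7750
r_3 = -96.5675 / 287.7750 = -0.336

-0.336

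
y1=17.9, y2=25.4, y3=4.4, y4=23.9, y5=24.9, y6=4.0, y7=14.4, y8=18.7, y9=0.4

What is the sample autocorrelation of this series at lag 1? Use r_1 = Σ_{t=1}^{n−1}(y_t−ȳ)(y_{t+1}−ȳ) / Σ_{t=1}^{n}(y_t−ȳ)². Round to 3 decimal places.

Mean ȳ = (17.9 + 25.4 + 4.4 + 23.9 + 24.9 + 4.0 + 14.4 + 18.7 + 0.4)/9 = 14.8889
Numerator Σ_{t=1}^{8}(y_t−ȳ)(y_{t+1}−ȳ) = -243.6735
Denominator Σ(y_t−ȳ)² = 754.2489
r_1 = -243.6735 / 754.2489 = -0.323

-0.323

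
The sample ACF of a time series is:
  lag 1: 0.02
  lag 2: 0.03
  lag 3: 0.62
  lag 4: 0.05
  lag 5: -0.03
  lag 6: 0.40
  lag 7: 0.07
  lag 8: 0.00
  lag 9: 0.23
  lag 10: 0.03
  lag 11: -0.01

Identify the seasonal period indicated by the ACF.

The largest autocorrelation is r_3 = 0.62, with weaker echoes at lags 6 (0.40) and 9 (0.23); the remaining lags stay at or below 0.07.
The dominant spike at lag 3 indicates a seasonal period of 3.

3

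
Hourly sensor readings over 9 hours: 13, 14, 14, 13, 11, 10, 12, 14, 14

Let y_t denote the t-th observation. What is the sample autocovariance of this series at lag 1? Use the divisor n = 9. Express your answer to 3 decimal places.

Mean ȳ = (13 + 14 + 14 + 13 + 11 + 10 + 12 + 14 + 14)/9 = 12.7778
Σ_{t=1}^{8}(y_t−ȳ)(y_{t+1}−ȳ) = 9.2840
γ_1 = 9.2840 / 9 = 1.032

1.032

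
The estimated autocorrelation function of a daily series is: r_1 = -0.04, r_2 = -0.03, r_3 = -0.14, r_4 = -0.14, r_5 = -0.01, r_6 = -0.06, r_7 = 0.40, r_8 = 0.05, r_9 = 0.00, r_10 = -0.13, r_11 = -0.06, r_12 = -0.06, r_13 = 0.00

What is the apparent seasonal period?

The largest autocorrelation is r_7 = 0.40; the remaining lags stay at or below 0.05.
The dominant spike at lag 7 indicates a seasonal period of 7.

7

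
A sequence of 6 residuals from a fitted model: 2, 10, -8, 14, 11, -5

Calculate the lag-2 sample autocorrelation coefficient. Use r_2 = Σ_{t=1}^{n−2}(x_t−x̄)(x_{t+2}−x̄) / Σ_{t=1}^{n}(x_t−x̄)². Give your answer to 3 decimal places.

-0.217

Mean x̄ = (2 + 10 − 8 + 14 + 11 − 5)/6 = 4.0000
Σ(x_t−x̄)(x_{t+2}−x̄) = (24.0000) + (60.0000) + (-84.0000) + (-90.0000) = -90.0000
Denominator Σ(x_t−x̄)² = 414.0000
r_2 = -90.0000 / 414.0000 = -0.217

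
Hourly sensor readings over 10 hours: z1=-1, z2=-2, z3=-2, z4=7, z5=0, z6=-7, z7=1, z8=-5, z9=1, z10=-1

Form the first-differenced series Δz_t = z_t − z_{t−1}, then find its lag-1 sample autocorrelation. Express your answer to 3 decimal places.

-0.519

First differences Δz: -1, 0, 9, -7, -7, 8, -6, 6, -2
Mean of differences = 0.0000
Numerator Σ(Δz_t−Δz̄)(Δz_{t+1}−Δz̄) = -166.0000
Denominator Σ(Δz_t−Δz̄)² = 320.0000
r_1(Δz) = -166.0000 / 320.0000 = -0.519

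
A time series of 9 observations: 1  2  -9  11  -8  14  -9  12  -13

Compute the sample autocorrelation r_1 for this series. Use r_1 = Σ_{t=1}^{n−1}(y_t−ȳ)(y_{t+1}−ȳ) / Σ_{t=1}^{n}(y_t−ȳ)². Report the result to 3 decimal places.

Mean ȳ = (1 + 2 − 9 + 11 − 8 + 14 − 9 + 12 − 13)/9 = 0.1111
Numerator Σ_{t=1}^{8}(y_t−ȳ)(y_{t+1}−ȳ) = -706.4568
Denominator Σ(y_t−ȳ)² = 860.8889
r_1 = -706.4568 / 860.8889 = -0.821

-0.821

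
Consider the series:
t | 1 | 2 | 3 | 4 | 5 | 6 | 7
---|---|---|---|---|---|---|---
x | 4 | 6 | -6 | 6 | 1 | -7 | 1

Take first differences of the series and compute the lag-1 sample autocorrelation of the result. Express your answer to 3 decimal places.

-0.583

First differences Δx: 2, -12, 12, -5, -8, 8
Mean of differences = -0.5000
Numerator Σ(Δx_t−Δx̄)(Δx_{t+1}−Δx̄) = -258.7500
Denominator Σ(Δx_t−Δx̄)² = 443.5000
r_1(Δx) = -258.7500 / 443.5000 = -0.583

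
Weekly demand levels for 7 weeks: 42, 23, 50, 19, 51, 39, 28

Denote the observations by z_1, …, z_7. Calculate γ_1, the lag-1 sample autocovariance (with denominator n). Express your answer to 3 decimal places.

Mean z̄ = (42 + 23 + 50 + 19 + 51 + 39 + 28)/7 = 36.0000
Σ_{t=1}^{6}(z_t−z̄)(z_{t+1}−z̄) = -732.0000
γ_1 = -732.0000 / 7 = -104.571

-104.571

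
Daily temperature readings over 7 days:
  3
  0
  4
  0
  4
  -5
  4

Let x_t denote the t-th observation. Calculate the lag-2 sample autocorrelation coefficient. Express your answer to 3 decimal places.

0.421

Mean x̄ = (3 + 0 + 4 + 0 + 4 − 5 + 4)/7 = 1.4286
Deviations from mean: 1.5714, -1.4286, 2.5714, -1.4286, 2.5714, -6.4286, 2.5714
Numerator Σ_{t=1}^{5}(x_t−x̄)(x_{t+2}−x̄) = 28.4898
Denominator Σ(x_t−x̄)² = 67.7143
r_2 = 28.4898 / 67.7143 = 0.421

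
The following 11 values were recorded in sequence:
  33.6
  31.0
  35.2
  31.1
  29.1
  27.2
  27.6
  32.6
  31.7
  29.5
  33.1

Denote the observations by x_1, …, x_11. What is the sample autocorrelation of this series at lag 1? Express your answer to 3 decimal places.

Mean x̄ = (33.6 + 31.0 + 35.2 + 31.1 + 29.1 + 27.2 + 27.6 + 32.6 + 31.7 + 29.5 + 33.1)/11 = 31.0636
Numerator Σ_{t=1}^{10}(x_t−x̄)(x_{t+1}−x̄) = 12.1005
Denominator Σ(x_t−x̄)² = 63.6855
r_1 = 12.1005 / 63.6855 = 0.190

0.190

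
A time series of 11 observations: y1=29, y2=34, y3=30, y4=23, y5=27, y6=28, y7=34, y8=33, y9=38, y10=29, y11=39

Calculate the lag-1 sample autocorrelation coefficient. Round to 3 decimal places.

0.107

Mean ȳ = (29 + 34 + 30 + 23 + 27 + 28 + 34 + 33 + 38 + 29 + 39)/11 = 31.2727
Numerator Σ_{t=1}^{10}(y_t−ȳ)(y_{t+1}−ȳ) = 24.7438
Denominator Σ(y_t−ȳ)² = 232.1818
r_1 = 24.7438 / 232.1818 = 0.107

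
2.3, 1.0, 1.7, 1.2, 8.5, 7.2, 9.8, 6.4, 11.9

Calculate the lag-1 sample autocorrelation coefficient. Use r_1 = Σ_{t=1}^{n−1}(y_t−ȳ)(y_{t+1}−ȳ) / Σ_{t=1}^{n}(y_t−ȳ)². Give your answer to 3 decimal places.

Mean ȳ = (2.3 + 1.0 + 1.7 + 1.2 + 8.5 + 7.2 + 9.8 + 6.4 + 11.9)/9 = 5.5556
Numerator Σ_{t=1}^{8}(y_t−ȳ)(y_{t+1}−ȳ) = 57.1269
Denominator Σ(y_t−ȳ)² = 135.5422
r_1 = 57.1269 / 135.5422 = 0.421

0.421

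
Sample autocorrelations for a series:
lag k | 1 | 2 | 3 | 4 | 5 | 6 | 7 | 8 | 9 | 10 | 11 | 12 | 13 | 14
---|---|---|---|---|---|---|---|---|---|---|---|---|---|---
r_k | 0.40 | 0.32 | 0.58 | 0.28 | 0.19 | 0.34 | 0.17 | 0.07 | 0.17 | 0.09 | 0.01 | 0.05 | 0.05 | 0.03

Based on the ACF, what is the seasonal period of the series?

The largest autocorrelation is r_3 = 0.58; the remaining lags stay at or below 0.40. The elevated value at lag 1 (0.40), dropping to 0.32 at lag 2, reflects decaying short-term dependence rather than seasonality.
The dominant spike at lag 3 indicates a seasonal period of 3.

3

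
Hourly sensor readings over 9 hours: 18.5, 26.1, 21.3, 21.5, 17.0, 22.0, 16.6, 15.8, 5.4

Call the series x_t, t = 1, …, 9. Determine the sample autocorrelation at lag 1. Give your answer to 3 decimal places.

Mean x̄ = (18.5 + 26.1 + 21.3 + 21.5 + 17.0 + 22.0 + 16.6 + 15.8 + 5.4)/9 = 18.2444
Numerator Σ_{t=1}^{8}(x_t−x̄)(x_{t+1}−x̄) = 56.4747
Denominator Σ(x_t−x̄)² = 271.0222
r_1 = 56.4747 / 271.0222 = 0.208

0.208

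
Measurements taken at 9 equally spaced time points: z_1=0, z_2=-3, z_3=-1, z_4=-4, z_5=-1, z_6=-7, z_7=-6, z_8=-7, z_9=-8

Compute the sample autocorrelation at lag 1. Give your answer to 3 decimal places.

0.300

Mean z̄ = (0 − 3 − 1 − 4 − 1 − 7 − 6 − 7 − 8)/9 = -4.1111
Numerator Σ_{t=1}^{8}(z_t−z̄)(z_{t+1}−z̄) = 21.8765
Denominator Σ(z_t−z̄)² = 72.8889
r_1 = 21.8765 / 72.8889 = 0.300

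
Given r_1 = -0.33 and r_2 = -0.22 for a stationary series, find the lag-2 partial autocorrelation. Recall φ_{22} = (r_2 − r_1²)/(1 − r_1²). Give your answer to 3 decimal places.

φ_{22} = (r_2 − r_1²) / (1 − r_1²)
r_1² = (-0.33)² = 0.1089
Numerator = -0.22 − 0.1089 = -0.3289; denominator = 1 − 0.1089 = 0.8911
φ_{22} = -0.3289 / 0.8911 = -0.369

-0.369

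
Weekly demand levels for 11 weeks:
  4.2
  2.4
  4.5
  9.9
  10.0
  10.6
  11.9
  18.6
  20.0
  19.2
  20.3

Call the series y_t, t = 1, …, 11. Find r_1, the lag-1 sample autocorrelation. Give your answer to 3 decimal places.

Mean ȳ = (4.2 + 2.4 + 4.5 + 9.9 + 10.0 + 10.6 + 11.9 + 18.6 + 20.0 + 19.2 + 20.3)/11 = 11.9636
Numerator Σ_{t=1}^{10}(y_t−ȳ)(y_{t+1}−ȳ) = 339.2360
Denominator Σ(y_t−ȳ)² = 447.9055
r_1 = 339.2360 / 447.9055 = 0.757

0.757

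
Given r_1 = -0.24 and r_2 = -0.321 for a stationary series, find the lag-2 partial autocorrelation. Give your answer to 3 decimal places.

φ_{22} = (r_2 − r_1²) / (1 − r_1²)
r_1² = (-0.24)² = 0.0576
Numerator = -0.321 − 0.0576 = -0.3786; denominator = 1 − 0.0576 = 0.9424
φ_{22} = -0.3786 / 0.9424 = -0.402

-0.402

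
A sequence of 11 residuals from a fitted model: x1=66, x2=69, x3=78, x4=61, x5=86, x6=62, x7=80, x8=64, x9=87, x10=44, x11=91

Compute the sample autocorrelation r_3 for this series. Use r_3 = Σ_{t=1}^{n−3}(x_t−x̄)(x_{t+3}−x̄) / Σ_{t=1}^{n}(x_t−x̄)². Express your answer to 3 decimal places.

-0.384

Mean x̄ = (66 + 69 + 78 + 61 + 86 + 62 + 80 + 64 + 87 + 44 + 91)/11 = 71.6364
Numerator Σ_{t=1}^{8}(x_t−x̄)(x_{t+3}−x̄) = -764.9421
Denominator Σ(x_t−x̄)² = 1994.5455
r_3 = -764.9421 / 1994.5455 = -0.384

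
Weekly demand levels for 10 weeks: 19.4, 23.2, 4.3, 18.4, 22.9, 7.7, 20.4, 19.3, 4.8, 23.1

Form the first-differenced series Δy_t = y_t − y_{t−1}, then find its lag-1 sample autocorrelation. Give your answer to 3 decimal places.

-0.519

First differences Δy: 3.8, -18.9, 14.1, 4.5, -15.2, 12.7, -1.1, -14.5, 18.3
Mean of differences = 0.4111
Numerator Σ(Δy_t−Δȳ)(Δy_{t+1}−Δȳ) = -792.2746
Denominator Σ(Δy_t−Δȳ)² = 1527.8689
r_1(Δy) = -792.2746 / 1527.8689 = -0.519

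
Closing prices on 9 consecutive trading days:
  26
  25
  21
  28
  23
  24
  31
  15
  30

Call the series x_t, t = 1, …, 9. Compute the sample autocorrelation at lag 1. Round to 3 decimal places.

Mean x̄ = (26 + 25 + 21 + 28 + 23 + 24 + 31 + 15 + 30)/9 = 24.7778
Numerator Σ_{t=1}^{8}(x_t−x̄)(x_{t+1}−x̄) = -133.8272
Denominator Σ(x_t−x̄)² = 191.5556
r_1 = -133.8272 / 191.5556 = -0.699

-0.699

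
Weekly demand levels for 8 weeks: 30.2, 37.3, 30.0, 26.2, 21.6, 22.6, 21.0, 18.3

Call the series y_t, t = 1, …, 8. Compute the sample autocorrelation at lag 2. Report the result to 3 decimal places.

Mean ȳ = (30.2 + 37.3 + 30.0 + 26.2 + 21.6 + 22.6 + 21.0 + 18.3)/8 = 25.9000
Deviations from mean: 4.3000, 11.4000, 4.1000, 0.3000, -4.3000, -3.3000, -4.9000, -7.6000
Numerator Σ_{t=1}^{6}(y_t−ȳ)(y_{t+2}−ȳ) = 48.5800
Denominator Σ(y_t−ȳ)² = 276.5000
r_2 = 48.5800 / 276.5000 = 0.176

0.176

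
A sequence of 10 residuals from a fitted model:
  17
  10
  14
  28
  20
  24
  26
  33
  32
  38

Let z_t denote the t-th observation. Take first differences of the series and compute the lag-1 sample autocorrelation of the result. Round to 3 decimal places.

First differences Δz: -7, 4, 14, -8, 4, 2, 7, -1, 6
Mean of differences = 2.3333
Numerator Σ(Δz_t−Δz̄)(Δz_{t+1}−Δz̄) = -163.7778
Denominator Σ(Δz_t−Δz̄)² = 382.0000
r_1(Δz) = -163.7778 / 382.0000 = -0.429

-0.429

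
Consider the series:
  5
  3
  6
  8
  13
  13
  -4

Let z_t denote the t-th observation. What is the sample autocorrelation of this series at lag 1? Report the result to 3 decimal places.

-0.037

Mean z̄ = (5 + 3 + 6 + 8 + 13 + 13 − 4)/7 = 6.2857
Deviations from mean: -1.2857, -3.2857, -0.2857, 1.7143, 6.7143, 6.7143, -10.2857
Σ(z_t−z̄)(z_{t+1}−z̄) = (4.2245) + (0.9388) + (-0.4898) + (11.5102) + (45.0816) + (-69.0612) = -7.7959
Denominator Σ(z_t−z̄)² = 211.4286
r_1 = -7.7959 / 211.4286 = -0.037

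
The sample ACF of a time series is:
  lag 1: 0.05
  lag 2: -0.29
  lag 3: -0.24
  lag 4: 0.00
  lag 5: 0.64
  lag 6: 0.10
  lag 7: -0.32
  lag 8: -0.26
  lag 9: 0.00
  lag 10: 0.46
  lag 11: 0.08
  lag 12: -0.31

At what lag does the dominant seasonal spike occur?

5

The largest autocorrelation is r_5 = 0.64, with a weaker echo at lag 10 (0.46); the remaining lags stay at or below 0.10.
The dominant spike at lag 5 indicates a seasonal period of 5.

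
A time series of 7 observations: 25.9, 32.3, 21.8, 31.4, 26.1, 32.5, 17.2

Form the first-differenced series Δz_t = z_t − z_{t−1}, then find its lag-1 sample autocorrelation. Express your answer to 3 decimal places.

-0.660

First differences Δz: 6.4, -10.5, 9.6, -5.3, 6.4, -15.3
Mean of differences = -1.4500
Numerator Σ(Δz_t−Δz̄)(Δz_{t+1}−Δz̄) = -352.5325
Denominator Σ(Δz_t−Δz̄)² = 533.8950
r_1(Δz) = -352.5325 / 533.8950 = -0.660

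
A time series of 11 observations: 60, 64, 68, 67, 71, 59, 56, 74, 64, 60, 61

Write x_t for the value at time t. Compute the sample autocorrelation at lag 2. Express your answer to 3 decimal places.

Mean x̄ = (60 + 64 + 68 + 67 + 71 + 59 + 56 + 74 + 64 + 60 + 61)/11 = 64.0000
Numerator Σ_{t=1}^{9}(x_t−x̄)(x_{t+2}−x̄) = -149.0000
Denominator Σ(x_t−x̄)² = 304.0000
r_2 = -149.0000 / 304.0000 = -0.490

-0.490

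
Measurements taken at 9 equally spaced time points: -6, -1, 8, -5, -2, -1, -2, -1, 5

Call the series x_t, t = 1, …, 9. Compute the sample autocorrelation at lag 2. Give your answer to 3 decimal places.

Mean x̄ = (-6 − 1 + 8 − 5 − 2 − 1 − 2 − 1 + 5)/9 = -0.5556
Numerator Σ_{t=1}^{7}(x_t−x̄)(x_{t+2}−x̄) = -60.7284
Denominator Σ(x_t−x̄)² = 158.2222
r_2 = -60.7284 / 158.2222 = -0.384

-0.384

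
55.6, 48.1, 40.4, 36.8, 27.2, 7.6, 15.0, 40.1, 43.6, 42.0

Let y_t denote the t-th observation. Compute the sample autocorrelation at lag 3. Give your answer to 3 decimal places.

Mean ȳ = (55.6 + 48.1 + 40.4 + 36.8 + 27.2 + 7.6 + 15.0 + 40.1 + 43.6 + 42.0)/10 = 35.6400
Σ(y_t−ȳ)(y_{t+3}−ȳ) = (23.1536) + (-105.1624) + (-133.4704) + (-23.9424) + (-37.6424) + (-223.1984) + (-131.2704) = -631.5328
Denominator Σ(y_t−ȳ)² = 1984.8440
r_3 = -631.5328 / 1984.8440 = -0.318

-0.318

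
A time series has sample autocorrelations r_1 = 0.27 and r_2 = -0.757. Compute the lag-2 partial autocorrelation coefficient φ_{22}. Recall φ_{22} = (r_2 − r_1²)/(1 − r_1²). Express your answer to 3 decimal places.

-0.895

φ_{22} = (r_2 − r_1²) / (1 − r_1²)
r_1² = (0.27)² = 0.0729
Numerator = -0.757 − 0.0729 = -0.8299; denominator = 1 − 0.0729 = 0.9271
φ_{22} = -0.8299 / 0.9271 = -0.895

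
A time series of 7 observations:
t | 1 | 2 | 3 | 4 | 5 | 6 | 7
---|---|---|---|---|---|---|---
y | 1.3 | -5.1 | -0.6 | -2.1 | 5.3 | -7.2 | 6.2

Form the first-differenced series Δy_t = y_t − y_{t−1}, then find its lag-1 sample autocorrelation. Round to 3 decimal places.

-0.679

First differences Δy: -6.4, 4.5, -1.5, 7.4, -12.5, 13.4
Mean of differences = 0.8167
Numerator Σ(Δy_t−Δȳ)(Δy_{t+1}−Δȳ) = -305.6019
Denominator Σ(Δy_t−Δȳ)² = 450.0283
r_1(Δy) = -305.6019 / 450.0283 = -0.679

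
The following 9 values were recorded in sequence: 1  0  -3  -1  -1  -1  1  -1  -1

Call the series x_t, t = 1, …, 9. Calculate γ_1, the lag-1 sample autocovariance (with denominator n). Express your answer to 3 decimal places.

Mean x̄ = (1 + 0 − 3 − 1 − 1 − 1 + 1 − 1 − 1)/9 = -0.6667
Σ_{t=1}^{8}(x_t−x̄)(x_{t+1}−x̄) = -0.4444
γ_1 = -0.4444 / 9 = -0.049

-0.049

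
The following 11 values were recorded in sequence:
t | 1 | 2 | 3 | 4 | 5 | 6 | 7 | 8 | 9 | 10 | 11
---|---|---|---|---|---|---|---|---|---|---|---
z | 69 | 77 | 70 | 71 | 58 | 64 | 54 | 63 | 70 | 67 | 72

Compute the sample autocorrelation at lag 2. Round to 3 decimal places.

Mean z̄ = (69 + 77 + 70 + 71 + 58 + 64 + 54 + 63 + 70 + 67 + 72)/11 = 66.8182
Numerator Σ_{t=1}^{9}(z_t−z̄)(z_{t+2}−z̄) = 108.4793
Denominator Σ(z_t−z̄)² = 437.6364
r_2 = 108.4793 / 437.6364 = 0.248

0.248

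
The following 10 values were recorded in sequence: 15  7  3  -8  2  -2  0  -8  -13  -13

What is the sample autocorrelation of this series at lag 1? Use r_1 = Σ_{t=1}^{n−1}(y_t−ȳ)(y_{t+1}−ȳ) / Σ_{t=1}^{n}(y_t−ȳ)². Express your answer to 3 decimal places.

0.439

Mean ȳ = (15 + 7 + 3 − 8 + 2 − 2 + 0 − 8 − 13 − 13)/10 = -1.7000
Numerator Σ_{t=1}^{9}(y_t−ȳ)(y_{t+1}−ȳ) = 319.8100
Denominator Σ(y_t−ȳ)² = 728.1000
r_1 = 319.8100 / 728.1000 = 0.439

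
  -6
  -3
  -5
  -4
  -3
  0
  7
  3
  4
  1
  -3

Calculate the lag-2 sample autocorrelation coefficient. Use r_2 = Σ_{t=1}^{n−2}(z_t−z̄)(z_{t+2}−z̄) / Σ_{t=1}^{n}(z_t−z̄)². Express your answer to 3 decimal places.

Mean z̄ = (-6 − 3 − 5 − 4 − 3 + 0 + 7 + 3 + 4 + 1 − 3)/11 = -0.8182
Numerator Σ_{t=1}^{9}(z_t−z̄)(z_{t+2}−z̄) = 55.2975
Denominator Σ(z_t−z̄)² = 171.6364
r_2 = 55.2975 / 171.6364 = 0.322

0.322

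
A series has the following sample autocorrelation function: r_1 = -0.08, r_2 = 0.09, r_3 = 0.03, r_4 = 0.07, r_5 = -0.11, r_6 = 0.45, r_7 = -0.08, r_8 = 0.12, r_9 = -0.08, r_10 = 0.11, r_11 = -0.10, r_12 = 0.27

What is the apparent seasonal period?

The largest autocorrelation is r_6 = 0.45, with a weaker echo at lag 12 (0.27); the remaining lags stay at or below 0.12.
The dominant spike at lag 6 indicates a seasonal period of 6.

6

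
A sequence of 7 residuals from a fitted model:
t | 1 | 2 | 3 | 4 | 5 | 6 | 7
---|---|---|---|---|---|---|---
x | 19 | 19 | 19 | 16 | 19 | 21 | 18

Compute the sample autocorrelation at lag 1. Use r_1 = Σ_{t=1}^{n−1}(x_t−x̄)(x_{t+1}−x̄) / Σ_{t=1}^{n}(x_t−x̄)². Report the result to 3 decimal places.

-0.176

Mean x̄ = (19 + 19 + 19 + 16 + 19 + 21 + 18)/7 = 18.7143
Deviations from mean: 0.2857, 0.2857, 0.2857, -2.7143, 0.2857, 2.2857, -0.7143
Σ(x_t−x̄)(x_{t+1}−x̄) = (0.0816) + (0.0816) + (-0.7755) + (-0.7755) + (0.6531) + (-1.6327) = -2.3673
Denominator Σ(x_t−x̄)² = 13.4286
r_1 = -2.3673 / 13.4286 = -0.176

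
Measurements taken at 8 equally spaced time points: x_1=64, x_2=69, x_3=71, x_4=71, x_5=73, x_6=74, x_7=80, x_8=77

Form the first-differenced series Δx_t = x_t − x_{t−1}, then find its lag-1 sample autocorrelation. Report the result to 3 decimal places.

First differences Δx: 5, 2, 0, 2, 1, 6, -3
Mean of differences = 1.8571
Numerator Σ(Δx_t−Δx̄)(Δx_{t+1}−Δx̄) = -23.8776
Denominator Σ(Δx_t−Δx̄)² = 54.8571
r_1(Δx) = -23.8776 / 54.8571 = -0.435

-0.435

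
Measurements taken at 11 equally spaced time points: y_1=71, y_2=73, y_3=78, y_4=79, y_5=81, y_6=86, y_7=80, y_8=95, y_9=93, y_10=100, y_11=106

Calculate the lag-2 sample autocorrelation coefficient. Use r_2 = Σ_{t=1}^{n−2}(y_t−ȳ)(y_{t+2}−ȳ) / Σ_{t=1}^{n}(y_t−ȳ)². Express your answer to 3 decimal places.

0.388

Mean ȳ = (71 + 73 + 78 + 79 + 81 + 86 + 80 + 95 + 93 + 100 + 106)/11 = 85.6364
Numerator Σ_{t=1}^{9}(y_t−ȳ)(y_{t+2}−ȳ) = 501.0992
Denominator Σ(y_t−ȳ)² = 1292.5455
r_2 = 501.0992 / 1292.5455 = 0.388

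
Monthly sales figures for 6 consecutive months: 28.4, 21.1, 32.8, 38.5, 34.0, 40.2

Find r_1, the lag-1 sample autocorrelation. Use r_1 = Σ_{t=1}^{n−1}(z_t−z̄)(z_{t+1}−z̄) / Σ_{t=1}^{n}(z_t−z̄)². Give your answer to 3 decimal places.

Mean z̄ = (28.4 + 21.1 + 32.8 + 38.5 + 34.0 + 40.2)/6 = 32.5000
Σ(z_t−z̄)(z_{t+1}−z̄) = (46.7400) + (-3.4200) + (1.8000) + (9.0000) + (11.5500) = 65.6700
Denominator Σ(z_t−z̄)² = 244.4000
r_1 = 65.6700 / 244.4000 = 0.269

0.269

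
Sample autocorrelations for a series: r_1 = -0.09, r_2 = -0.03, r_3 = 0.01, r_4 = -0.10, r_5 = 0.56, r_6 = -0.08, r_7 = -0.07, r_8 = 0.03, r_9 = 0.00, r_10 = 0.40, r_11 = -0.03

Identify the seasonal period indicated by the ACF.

5

The largest autocorrelation is r_5 = 0.56, with a weaker echo at lag 10 (0.40); the remaining lags stay at or below 0.03.
The dominant spike at lag 5 indicates a seasonal period of 5.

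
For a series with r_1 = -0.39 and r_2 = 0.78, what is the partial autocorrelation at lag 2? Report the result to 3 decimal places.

φ_{22} = (r_2 − r_1²) / (1 − r_1²)
r_1² = (-0.39)² = 0.1521
Numerator = 0.78 − 0.1521 = 0.6279; denominator = 1 − 0.1521 = 0.8479
φ_{22} = 0.6279 / 0.8479 = 0.741

0.741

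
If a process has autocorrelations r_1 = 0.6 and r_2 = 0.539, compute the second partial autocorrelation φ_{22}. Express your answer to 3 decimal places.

0.280

φ_{22} = (r_2 − r_1²) / (1 − r_1²)
r_1² = (0.6)² = 0.36
Numerator = 0.539 − 0.3600 = 0.1790; denominator = 1 − 0.3600 = 0.6400
φ_{22} = 0.1790 / 0.6400 = 0.280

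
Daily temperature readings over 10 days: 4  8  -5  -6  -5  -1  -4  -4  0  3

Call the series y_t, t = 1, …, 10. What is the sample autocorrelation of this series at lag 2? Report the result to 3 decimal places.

Mean ȳ = (4 + 8 − 5 − 6 − 5 − 1 − 4 − 4 + 0 + 3)/10 = -1.0000
Numerator Σ_{t=1}^{8}(y_t−ȳ)(y_{t+2}−ȳ) = -52.0000
Denominator Σ(y_t−ȳ)² = 198.0000
r_2 = -52.0000 / 198.0000 = -0.263

-0.263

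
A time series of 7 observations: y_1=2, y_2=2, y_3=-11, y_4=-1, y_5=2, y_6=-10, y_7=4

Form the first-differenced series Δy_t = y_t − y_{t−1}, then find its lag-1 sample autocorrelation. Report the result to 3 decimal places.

First differences Δy: 0, -13, 10, 3, -12, 14
Mean of differences = 0.3333
Numerator Σ(Δy_t−Δȳ)(Δy_{t+1}−Δȳ) = -300.1111
Denominator Σ(Δy_t−Δȳ)² = 617.3333
r_1(Δy) = -300.1111 / 617.3333 = -0.486

-0.486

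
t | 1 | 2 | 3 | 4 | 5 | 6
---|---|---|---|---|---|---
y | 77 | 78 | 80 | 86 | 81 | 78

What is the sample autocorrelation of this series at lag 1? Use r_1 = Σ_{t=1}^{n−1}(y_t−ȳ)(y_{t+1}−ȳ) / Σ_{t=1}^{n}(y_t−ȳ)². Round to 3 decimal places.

Mean ȳ = (77 + 78 + 80 + 86 + 81 + 78)/6 = 80.0000
Deviations from mean: -3.0000, -2.0000, 0.0000, 6.0000, 1.0000, -2.0000
Numerator Σ_{t=1}^{5}(y_t−ȳ)(y_{t+1}−ȳ) = 10.0000
Denominator Σ(y_t−ȳ)² = 54.0000
r_1 = 10.0000 / 54.0000 = 0.185

0.185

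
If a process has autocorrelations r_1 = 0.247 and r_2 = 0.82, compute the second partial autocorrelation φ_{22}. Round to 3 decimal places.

φ_{22} = (r_2 − r_1²) / (1 − r_1²)
r_1² = (0.247)² = 0.061009
Numerator = 0.82 − 0.0610 = 0.7590; denominator = 1 − 0.0610 = 0.9390
φ_{22} = 0.7590 / 0.9390 = 0.808

0.808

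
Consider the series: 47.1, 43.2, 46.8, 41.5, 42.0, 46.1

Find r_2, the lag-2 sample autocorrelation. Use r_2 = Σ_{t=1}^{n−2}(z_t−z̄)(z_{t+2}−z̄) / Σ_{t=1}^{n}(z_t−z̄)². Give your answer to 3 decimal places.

Mean z̄ = (47.1 + 43.2 + 46.8 + 41.5 + 42.0 + 46.1)/6 = 44.4500
Deviations from mean: 2.6500, -1.2500, 2.3500, -2.9500, -2.4500, 1.6500
Σ(z_t−z̄)(z_{t+2}−z̄) = (6.2275) + (3.6875) + (-5.7575) + (-4.8675) = -0.7100
Denominator Σ(z_t−z̄)² = 31.5350
r_2 = -0.7100 / 31.5350 = -0.023

-0.023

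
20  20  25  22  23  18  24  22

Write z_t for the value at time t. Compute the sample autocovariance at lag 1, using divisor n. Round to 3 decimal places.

Mean z̄ = (20 + 20 + 25 + 22 + 23 + 18 + 24 + 22)/8 = 21.7500
Σ_{t=1}^{7}(z_t−z̄)(z_{t+1}−z̄) = -14.0625
γ_1 = -14.0625 / 8 = -1.758

-1.758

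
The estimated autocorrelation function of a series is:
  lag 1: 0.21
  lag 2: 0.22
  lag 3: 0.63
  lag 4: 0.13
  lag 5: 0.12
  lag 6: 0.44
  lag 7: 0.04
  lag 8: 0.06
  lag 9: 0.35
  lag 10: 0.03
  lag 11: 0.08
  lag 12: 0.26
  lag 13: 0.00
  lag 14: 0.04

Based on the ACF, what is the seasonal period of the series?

3

The largest autocorrelation is r_3 = 0.63, with weaker echoes at lags 6 (0.44), 9 (0.35) and 12 (0.26); the remaining lags stay at or below 0.22.
The dominant spike at lag 3 indicates a seasonal period of 3.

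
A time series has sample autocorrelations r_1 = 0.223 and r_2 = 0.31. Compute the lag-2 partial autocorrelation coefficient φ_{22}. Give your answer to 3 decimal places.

0.274

φ_{22} = (r_2 − r_1²) / (1 − r_1²)
r_1² = (0.223)² = 0.049729
Numerator = 0.31 − 0.0497 = 0.2603; denominator = 1 − 0.0497 = 0.9503
φ_{22} = 0.2603 / 0.9503 = 0.274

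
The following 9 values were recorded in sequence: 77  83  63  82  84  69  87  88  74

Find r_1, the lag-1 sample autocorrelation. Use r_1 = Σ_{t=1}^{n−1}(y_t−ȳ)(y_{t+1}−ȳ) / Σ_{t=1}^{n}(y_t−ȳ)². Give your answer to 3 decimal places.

Mean ȳ = (77 + 83 + 63 + 82 + 84 + 69 + 87 + 88 + 74)/9 = 78.5556
Numerator Σ_{t=1}^{8}(y_t−ȳ)(y_{t+1}−ȳ) = -206.8642
Denominator Σ(y_t−ȳ)² = 578.2222
r_1 = -206.8642 / 578.2222 = -0.358

-0.358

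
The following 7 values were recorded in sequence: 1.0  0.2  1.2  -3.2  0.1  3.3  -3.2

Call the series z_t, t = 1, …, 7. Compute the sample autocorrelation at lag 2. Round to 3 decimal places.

Mean z̄ = (1.0 + 0.2 + 1.2 − 3.2 + 0.1 + 3.3 − 3.2)/7 = -0.0857
Deviations from mean: 1.0857, 0.2857, 1.2857, -3.1143, 0.1857, 3.3857, -3.1143
Numerator Σ_{t=1}^{5}(z_t−z̄)(z_{t+2}−z̄) = -10.3776
Denominator Σ(z_t−z̄)² = 33.8086
r_2 = -10.3776 / 33.8086 = -0.307

-0.307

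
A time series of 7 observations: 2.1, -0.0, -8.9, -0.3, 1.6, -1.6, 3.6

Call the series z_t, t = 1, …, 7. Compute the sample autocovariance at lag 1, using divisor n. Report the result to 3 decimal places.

-1.569

Mean z̄ = (2.1 − 0.0 − 8.9 − 0.3 + 1.6 − 1.6 + 3.6)/7 = -0.5000
Σ_{t=1}^{6}(z_t−z̄)(z_{t+1}−z̄) = -10.9800
γ_1 = -10.9800 / 7 = -1.569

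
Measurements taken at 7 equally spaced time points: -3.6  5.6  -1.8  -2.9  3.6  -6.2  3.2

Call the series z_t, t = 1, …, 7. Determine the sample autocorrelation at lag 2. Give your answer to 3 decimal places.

Mean z̄ = (-3.6 + 5.6 − 1.8 − 2.9 + 3.6 − 6.2 + 3.2)/7 = -0.3000
Numerator Σ_{t=1}^{5}(z_t−z̄)(z_{t+2}−z̄) = 12.7500
Denominator Σ(z_t−z̄)² = 116.9800
r_2 = 12.7500 / 116.9800 = 0.109

0.109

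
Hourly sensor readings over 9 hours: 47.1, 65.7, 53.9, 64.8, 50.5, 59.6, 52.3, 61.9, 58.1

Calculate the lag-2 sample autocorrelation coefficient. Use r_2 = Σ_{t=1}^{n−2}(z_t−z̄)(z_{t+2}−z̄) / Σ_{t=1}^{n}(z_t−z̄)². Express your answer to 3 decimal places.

0.521

Mean z̄ = (47.1 + 65.7 + 53.9 + 64.8 + 50.5 + 59.6 + 52.3 + 61.9 + 58.1)/9 = 57.1000
Σ(z_t−z̄)(z_{t+2}−z̄) = (32.0000) + (66.2200) + (21.1200) + (19.2500) + (31.6800) + (12.0000) + (-4.8000) = 177.4700
Denominator Σ(z_t−z̄)² = 340.3800
r_2 = 177.4700 / 340.3800 = 0.521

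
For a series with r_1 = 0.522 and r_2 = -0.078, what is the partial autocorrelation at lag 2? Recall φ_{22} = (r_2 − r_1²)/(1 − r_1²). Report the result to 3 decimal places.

-0.482

φ_{22} = (r_2 − r_1²) / (1 − r_1²)
r_1² = (0.522)² = 0.272484
Numerator = -0.078 − 0.2725 = -0.3505; denominator = 1 − 0.2725 = 0.7275
φ_{22} = -0.3505 / 0.7275 = -0.482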